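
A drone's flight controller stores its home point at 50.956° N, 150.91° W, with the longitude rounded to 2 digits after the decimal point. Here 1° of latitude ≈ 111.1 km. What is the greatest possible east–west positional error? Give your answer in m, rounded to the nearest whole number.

Rounding to 2 decimal places leaves the longitude within ±0.005° of the true value.
Parallels shrink by cos φ, so at 50.956° a degree of longitude is 111100 × 0.6299 ≈ 69983.8 m.
So at most 0.005° × 69983.8 ≈ 349.919 m east–west.

350 m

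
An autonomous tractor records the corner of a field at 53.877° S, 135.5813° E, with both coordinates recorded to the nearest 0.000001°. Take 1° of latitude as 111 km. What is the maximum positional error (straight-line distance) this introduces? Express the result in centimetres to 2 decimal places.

6.44 centimetres

Rounding to 6 decimal places leaves each coordinate within ±5e-07° of the true value.
N–S: 5e-07° × 111000 m/° = 0.0555 m.
E–W at 53.877°: 5e-07° × 111000 × cos 53.877° = 5e-07 × 111000 × 0.5895 ≈ 0.0327184 m.
The two errors are perpendicular, so the maximum displacement is √(0.0555² + 0.0327184²) ≈ 0.0644263 m.
That is 0.0644263 m = 6.4426 cm.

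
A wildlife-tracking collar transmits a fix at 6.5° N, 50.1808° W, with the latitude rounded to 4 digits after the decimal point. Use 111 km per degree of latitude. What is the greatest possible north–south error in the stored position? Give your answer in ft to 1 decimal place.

18.2 ft

Rounding to 4 decimal places leaves the latitude within ±5e-05° of the true value.
Along the meridian that is 5e-05° × 111000 m/° = 5.55 m.
Converting: 5.55 m × 3.2808 ft/m ≈ 18.209 ft.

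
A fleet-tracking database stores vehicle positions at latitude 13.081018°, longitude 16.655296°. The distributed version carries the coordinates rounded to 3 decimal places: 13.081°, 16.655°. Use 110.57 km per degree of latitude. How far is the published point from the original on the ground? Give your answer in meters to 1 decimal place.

The latitude changed by +0.000018° and the longitude by +0.000296°.
N–S: 0.000018° × 110570 m/° = 1.99026 m.
East–west at this latitude: 0.000296° × 110570 × cos 13.081° ≈ 0.000296 × 107701 = 31.8794 m.
Distance: √(1.99026² + 31.8794²) ≈ 31.9415 m.

31.9 meters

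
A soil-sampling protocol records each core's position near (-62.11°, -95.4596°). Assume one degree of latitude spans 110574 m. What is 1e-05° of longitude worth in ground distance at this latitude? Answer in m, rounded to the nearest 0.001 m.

At 62.11° a degree of longitude is 110574 × cos 62.11° ≈ 51723.8 m, so 1e-05° corresponds to 0.517238 m.

0.517 m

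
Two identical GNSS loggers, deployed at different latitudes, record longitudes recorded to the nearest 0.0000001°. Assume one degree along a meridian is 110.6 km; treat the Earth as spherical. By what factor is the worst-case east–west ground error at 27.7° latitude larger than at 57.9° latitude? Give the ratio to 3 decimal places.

1.666

Rounding to 7 decimal places leaves the longitude within ±5e-08° of the true value.
At 27.7°: 5e-08° × 110600 × cos 27.7° = 5e-08 × 110600 × 0.8854 ≈ 0.0048962 m.
At 57.9°: 5e-08° × 110600 × cos 57.9° = 5e-08 × 110600 × 0.5314 ≈ 0.0029386 m.
Ratio: 0.0048962 / 0.0029386 = cos 27.7° / cos 57.9° ≈ 1.6662.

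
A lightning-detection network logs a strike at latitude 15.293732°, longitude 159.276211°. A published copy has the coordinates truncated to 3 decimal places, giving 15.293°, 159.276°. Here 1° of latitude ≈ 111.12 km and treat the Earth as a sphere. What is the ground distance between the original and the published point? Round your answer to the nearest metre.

84 metres

The latitude changed by +0.000732° and the longitude by +0.000211°.
N–S: 0.000732° × 111120 m/° = 81.3398 m.
E–W at 15.293°: 0.000211° × 111120 × cos 15.293° = 0.000211 × 111120 × 0.9646 ≈ 22.6161 m.
Distance: √(81.3398² + 22.6161²) ≈ 84.4254 m.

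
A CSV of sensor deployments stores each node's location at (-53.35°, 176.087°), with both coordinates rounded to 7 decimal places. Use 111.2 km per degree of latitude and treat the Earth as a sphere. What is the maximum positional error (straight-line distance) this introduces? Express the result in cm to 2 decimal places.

Rounding to 7 decimal places leaves each coordinate within ±5e-08° of the true value.
N–S: 5e-08° × 111200 m/° = 0.00556 m.
Longitude error → 5e-08 × 111200 × cos 53.35° = 5e-08 × 111200 × 0.5969 ≈ 0.0033189 m.
Worst case both components are at the extreme and orthogonal: √(0.00556² + 0.0033189²) ≈ 0.00647524 m.
That is 0.00647524 m = 0.64752 cm.

0.65 cm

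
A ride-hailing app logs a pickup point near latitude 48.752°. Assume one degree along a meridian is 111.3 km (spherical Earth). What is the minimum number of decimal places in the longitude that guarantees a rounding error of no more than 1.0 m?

At 48.752° one degree of longitude covers 111300 × cos 48.752° ≈ 111300 × 0.6593 ≈ 73382.3 m.
N decimal places → at most half a unit in the last place, 0.5 × 10⁻ᴺ° = 73382.3/2 × 10⁻ᴺ m.
Need 0.5 × 73382.3 × 10⁻ᴺ ≤ 1.0 → 10⁻ᴺ ≤ 2.725e-05, so N ≥ 4.56.
At 4 places the error can reach 3.67 m, but 5 places keeps it to 0.367 m.

5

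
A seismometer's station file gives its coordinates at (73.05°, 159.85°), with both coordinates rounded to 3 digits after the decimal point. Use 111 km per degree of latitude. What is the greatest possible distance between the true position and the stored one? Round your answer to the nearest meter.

58 meters

Rounding to 3 decimal places leaves each coordinate within ±0.0005° of the true value.
Latitude error → 0.0005 × 111000 = 55.5 m along the meridian.
East–west component at 73.05°: 0.0005° × 111000 × cos 73.05° ≈ 0.0005 × 32360.6 ≈ 16.1803 m.
The two errors are perpendicular, so the maximum displacement is √(55.5² + 16.1803²) ≈ 57.8105 m.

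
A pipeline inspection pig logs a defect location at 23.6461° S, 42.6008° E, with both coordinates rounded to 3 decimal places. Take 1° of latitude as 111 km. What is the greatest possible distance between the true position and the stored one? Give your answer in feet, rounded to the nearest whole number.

247 feet

Rounding to 3 decimal places leaves each coordinate within ±0.0005° of the true value.
North–south component: 0.0005° × 111000 = 55.5 m.
East–west component at 23.6461°: 0.0005° × 111000 × cos 23.6461° ≈ 0.0005 × 101680 ≈ 50.8402 m.
The two errors are perpendicular, so the maximum displacement is √(55.5² + 50.8402²) ≈ 75.2661 m.
Converting: 75.2661 m × 3.2808 ft/m ≈ 246.94 ft.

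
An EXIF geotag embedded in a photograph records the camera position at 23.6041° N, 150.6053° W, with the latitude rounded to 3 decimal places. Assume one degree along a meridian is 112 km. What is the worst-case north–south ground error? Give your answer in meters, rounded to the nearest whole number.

Rounding to 3 decimal places leaves the latitude within ±0.0005° of the true value.
Along the meridian that is 0.0005° × 112000 m/° = 56 m.

56 meters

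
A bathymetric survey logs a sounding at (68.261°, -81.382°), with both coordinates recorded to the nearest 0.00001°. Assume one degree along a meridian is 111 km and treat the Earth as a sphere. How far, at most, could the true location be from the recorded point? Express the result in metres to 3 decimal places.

Rounding to 5 decimal places leaves each coordinate within ±5e-06° of the true value.
Latitude error → 5e-06 × 111000 = 0.555 m along the meridian.
Longitude error → 5e-06 × 111000 × cos 68.261° = 5e-06 × 111000 × 0.3704 ≈ 0.20556 m.
Combining orthogonally: (0.555² + 0.20556²)^½ ≈ 0.591845 m.

0.592 metres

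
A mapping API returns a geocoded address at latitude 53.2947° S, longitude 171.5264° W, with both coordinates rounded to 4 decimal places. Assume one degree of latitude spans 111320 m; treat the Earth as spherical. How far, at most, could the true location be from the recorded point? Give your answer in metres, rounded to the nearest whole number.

6 metres

Rounding to 4 decimal places leaves each coordinate within ±5e-05° of the true value.
Latitude error → 5e-05 × 111320 = 5.566 m along the meridian.
E–W at 53.2947°: 5e-05° × 111320 × cos 53.2947° = 5e-05 × 111320 × 0.5977 ≈ 3.32679 m.
Worst case both components are at the extreme and orthogonal: √(5.566² + 3.32679²) ≈ 6.48444 m.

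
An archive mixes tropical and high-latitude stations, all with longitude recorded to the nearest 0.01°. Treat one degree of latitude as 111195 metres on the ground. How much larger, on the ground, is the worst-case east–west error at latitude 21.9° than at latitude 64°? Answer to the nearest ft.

Rounding to 2 decimal places leaves the longitude within ±0.005° of the true value.
At 21.9°: 0.005° × 111195 × cos 21.9° = 0.005 × 111195 × 0.9278 ≈ 515.85 m.
At 64°: 0.005° × 111195 × cos 64° = 0.005 × 111195 × 0.4384 ≈ 243.72 m.
Difference: 515.85 − 243.72 = 272.13 m.
In feet: 272.13 m ÷ 0.3048 ≈ 892.82 ft.

893 ft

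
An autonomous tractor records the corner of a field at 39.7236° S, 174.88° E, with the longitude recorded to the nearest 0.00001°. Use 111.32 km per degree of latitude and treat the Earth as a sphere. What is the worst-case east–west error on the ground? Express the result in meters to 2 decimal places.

Rounding to 5 decimal places leaves the longitude within ±5e-06° of the true value.
At latitude 39.7236° a degree of longitude spans 111320 m × cos 39.7236° = 111320 × 0.7691 ≈ 85620.3 m.
Maximum E–W displacement: 5e-06 × 85620.3 = 0.428101 m.

0.43 meters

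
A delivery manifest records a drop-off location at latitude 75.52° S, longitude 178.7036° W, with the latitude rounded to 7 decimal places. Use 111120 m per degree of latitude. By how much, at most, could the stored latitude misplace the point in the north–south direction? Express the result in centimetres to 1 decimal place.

Rounding to 7 decimal places leaves the latitude within ±5e-08° of the true value.
Along the meridian that is 5e-08° × 111120 m/° = 0.005556 m.
That is 0.005556 m = 0.5556 cm.

0.6 centimetres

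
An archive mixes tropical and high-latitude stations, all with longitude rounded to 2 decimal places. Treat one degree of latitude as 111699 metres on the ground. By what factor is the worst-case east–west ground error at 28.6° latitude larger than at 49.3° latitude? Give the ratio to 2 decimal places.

Rounding to 2 decimal places leaves the longitude within ±0.005° of the true value.
Error at 28.6° = 0.005° × 111699 × cos 28.6° ≈ 558.5 × 0.8780 = 490.35 m.
At 49.3°: 0.005° × 111699 × cos 49.3° = 0.005 × 111699 × 0.6521 ≈ 364.19 m.
Ratio: 490.35 / 364.19 = cos 28.6° / cos 49.3° ≈ 1.3464.

1.35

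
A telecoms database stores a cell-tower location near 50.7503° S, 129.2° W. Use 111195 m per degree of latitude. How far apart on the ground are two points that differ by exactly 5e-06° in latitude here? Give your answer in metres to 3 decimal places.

0.556 metres

5e-06° × 111195 m/° = 0.555975 m.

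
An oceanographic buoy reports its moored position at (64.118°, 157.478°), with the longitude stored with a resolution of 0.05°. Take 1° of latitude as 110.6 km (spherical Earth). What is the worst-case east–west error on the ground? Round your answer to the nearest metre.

With a 0.05° grid the true value lies within half a step, ±0.05°/2 = ±0.025°, of the stored one.
Parallels shrink by cos φ, so at 64.118° a degree of longitude is 110600 × 0.4365 ≈ 48279 m.
So at most 0.025° × 48279 ≈ 1206.98 m east–west.

1207 metres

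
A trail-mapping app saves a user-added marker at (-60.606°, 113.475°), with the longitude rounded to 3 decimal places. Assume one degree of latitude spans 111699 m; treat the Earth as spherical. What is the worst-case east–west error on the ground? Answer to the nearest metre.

27 metres

Rounding to 3 decimal places leaves the longitude within ±0.0005° of the true value.
One degree of longitude at 60.606° is 111699 × cos 60.606° ≈ 111699 × 0.4908 = 54823.3 m.
East–west error: 0.0005° × 54823.3 m/° ≈ 27.4116 m.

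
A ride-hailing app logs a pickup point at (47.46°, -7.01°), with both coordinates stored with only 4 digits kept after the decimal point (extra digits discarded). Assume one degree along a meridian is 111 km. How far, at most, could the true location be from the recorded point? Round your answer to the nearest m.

Truncating at 4 decimal places can drop up to a full unit in the last place, so each coordinate may be off by as much as 0.0001°.
North–south component: 0.0001° × 111000 = 11.1 m.
Longitude error → 0.0001 × 111000 × cos 47.46° = 0.0001 × 111000 × 0.6761 ≈ 7.50476 m.
Worst case both components are at the extreme and orthogonal: √(11.1² + 7.50476²) ≈ 13.3989 m.

13 m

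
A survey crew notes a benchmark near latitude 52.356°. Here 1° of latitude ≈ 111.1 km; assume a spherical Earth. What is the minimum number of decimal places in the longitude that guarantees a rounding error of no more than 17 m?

4 decimal places

At 52.356° one degree of longitude covers 111100 × cos 52.356° ≈ 111100 × 0.6108 ≈ 67854.7 m.
N decimal places → at most half a unit in the last place, 0.5 × 10⁻ᴺ° = 67854.7/2 × 10⁻ᴺ m.
Setting 33927.4 × 10⁻ᴺ ≤ 17 gives 10ᴺ ≥ 1996, i.e. N ≥ 3.30.
N = 3 would give 33.9 m (too coarse); N = 4 gives 3.39 m ≤ 17 m.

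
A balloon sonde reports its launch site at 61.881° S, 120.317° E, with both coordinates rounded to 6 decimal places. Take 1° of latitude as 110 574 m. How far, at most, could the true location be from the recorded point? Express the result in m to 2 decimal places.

Rounding to 6 decimal places leaves each coordinate within ±5e-07° of the true value.
N–S: 5e-07° × 110574 m/° = 0.055287 m.
Longitude error → 5e-07 × 110574 × cos 61.881° = 5e-07 × 110574 × 0.4713 ≈ 0.026057 m.
Worst case both components are at the extreme and orthogonal: √(0.055287² + 0.026057²) ≈ 0.0611197 m.

0.06 m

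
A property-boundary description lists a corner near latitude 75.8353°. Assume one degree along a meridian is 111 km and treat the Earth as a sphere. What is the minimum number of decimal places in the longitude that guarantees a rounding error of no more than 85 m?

At 75.8353° one degree of longitude covers 111000 × cos 75.8353° ≈ 111000 × 0.2447 ≈ 27162.8 m.
Rounding to N decimal places gives at most 0.5 × 10⁻ᴺ degrees of error, i.e. 0.5 × 10⁻ᴺ × 27162.8 m.
Need 0.5 × 27162.8 × 10⁻ᴺ ≤ 85 → 10⁻ᴺ ≤ 6.259e-03, so N ≥ 2.20.
So 3 decimal places suffice (13.6 m); 2 would allow up to 136 m.

3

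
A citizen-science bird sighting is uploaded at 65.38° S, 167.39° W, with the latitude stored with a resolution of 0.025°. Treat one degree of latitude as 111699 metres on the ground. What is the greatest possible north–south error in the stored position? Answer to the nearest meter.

With a 0.025° grid the true value lies within half a step, ±0.025°/2 = ±0.0125°, of the stored one.
Along the meridian that is 0.0125° × 111699 m/° = 1396.24 m.

1396 meters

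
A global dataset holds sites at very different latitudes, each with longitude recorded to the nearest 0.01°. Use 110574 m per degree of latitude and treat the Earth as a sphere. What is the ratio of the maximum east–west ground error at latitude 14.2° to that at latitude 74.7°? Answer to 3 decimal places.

Rounding to 2 decimal places leaves the longitude within ±0.005° of the true value.
At 14.2°: 0.005° × 110574 × cos 14.2° = 0.005 × 110574 × 0.9694 ≈ 535.98 m.
Error at 74.7° = 0.005° × 110574 × cos 74.7° ≈ 552.87 × 0.2639 = 145.89 m.
The ratio reduces to cos 14.2° / cos 74.7° = 0.9694/0.2639 ≈ 3.6739.

3.674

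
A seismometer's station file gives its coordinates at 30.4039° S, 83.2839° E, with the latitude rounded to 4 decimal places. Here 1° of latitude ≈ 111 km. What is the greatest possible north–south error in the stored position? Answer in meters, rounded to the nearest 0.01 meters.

Rounding to 4 decimal places leaves the latitude within ±5e-05° of the true value.
Along the meridian that is 5e-05° × 111000 m/° = 5.55 m.

5.55 meters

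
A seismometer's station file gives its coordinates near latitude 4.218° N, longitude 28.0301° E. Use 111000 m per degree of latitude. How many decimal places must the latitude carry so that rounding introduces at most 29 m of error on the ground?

One degree of latitude covers 111000 m.
With N decimal places the half-ulp bound is 0.5·10⁻ᴺ°, or 0.5·10⁻ᴺ × 111000 m on the ground.
Need 0.5 × 111000 × 10⁻ᴺ ≤ 29 → 10⁻ᴺ ≤ 5.225e-04, so N ≥ 3.28.
At 3 places the error can reach 55.5 m, but 4 places keeps it to 5.55 m.

4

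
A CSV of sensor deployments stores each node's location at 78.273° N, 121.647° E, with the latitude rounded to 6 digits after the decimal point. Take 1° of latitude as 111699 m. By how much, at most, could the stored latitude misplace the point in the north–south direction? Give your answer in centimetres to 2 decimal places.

5.58 centimetres

Rounding to 6 decimal places leaves the latitude within ±5e-07° of the true value.
Along the meridian that is 5e-07° × 111699 m/° = 0.0558495 m.
That is 0.0558495 m = 5.5849 cm.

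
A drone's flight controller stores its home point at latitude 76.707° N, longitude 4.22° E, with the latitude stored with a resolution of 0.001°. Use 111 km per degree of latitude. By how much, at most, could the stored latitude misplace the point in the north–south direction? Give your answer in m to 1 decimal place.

With a 0.001° grid the true value lies within half a step, ±0.001°/2 = ±0.0005°, of the stored one.
North–south distance: 0.0005° × 111000 m/° = 55.5 m.

55.5 m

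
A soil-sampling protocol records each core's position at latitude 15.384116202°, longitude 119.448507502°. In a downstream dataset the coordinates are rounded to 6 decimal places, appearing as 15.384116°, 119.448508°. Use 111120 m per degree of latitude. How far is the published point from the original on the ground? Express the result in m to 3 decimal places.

0.058 m

The latitude changed by +0.000000202° and the longitude by -0.000000498°.
North–south shift: 0.000000202 × 111120 = 0.0224462 m.
E–W at 15.3841°: -0.000000498° × 111120 × cos 15.3841° = -0.000000498 × 111120 × 0.9642 ≈ -0.053355 m.
Distance: √(0.0224462² + 0.053355²) ≈ 0.0578842 m.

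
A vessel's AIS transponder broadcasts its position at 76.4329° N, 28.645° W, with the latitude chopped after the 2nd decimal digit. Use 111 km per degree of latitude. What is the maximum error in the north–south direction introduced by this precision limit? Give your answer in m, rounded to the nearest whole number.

Truncating at 2 decimal places can drop up to a full unit in the last place, so the latitude may be off by as much as 0.01°.
So the N–S error is at most 0.01 × 111000 = 1110 m.

1110 m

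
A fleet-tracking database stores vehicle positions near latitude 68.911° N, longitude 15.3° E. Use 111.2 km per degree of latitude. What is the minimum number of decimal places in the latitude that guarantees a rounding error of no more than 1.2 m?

One degree of latitude covers 111200 m.
Rounding to N decimal places gives at most 0.5 × 10⁻ᴺ degrees of error, i.e. 0.5 × 10⁻ᴺ × 111200 m.
Need 0.5 × 111200 × 10⁻ᴺ ≤ 1.2 → 10⁻ᴺ ≤ 2.158e-05, so N ≥ 4.67.
At 4 places the error can reach 5.56 m, but 5 places keeps it to 0.556 m.

5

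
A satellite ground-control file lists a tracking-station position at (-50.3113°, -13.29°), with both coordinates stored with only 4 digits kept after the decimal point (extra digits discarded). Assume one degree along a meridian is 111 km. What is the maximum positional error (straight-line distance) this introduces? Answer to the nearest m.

13 m

Truncating at 4 decimal places can drop up to a full unit in the last place, so each coordinate may be off by as much as 0.0001°.
N–S: 0.0001° × 111000 m/° = 11.1 m.
Longitude error → 0.0001 × 111000 × cos 50.3113° = 0.0001 × 111000 × 0.6386 ≈ 7.08864 m.
The two errors are perpendicular, so the maximum displacement is √(11.1² + 7.08864²) ≈ 13.1704 m.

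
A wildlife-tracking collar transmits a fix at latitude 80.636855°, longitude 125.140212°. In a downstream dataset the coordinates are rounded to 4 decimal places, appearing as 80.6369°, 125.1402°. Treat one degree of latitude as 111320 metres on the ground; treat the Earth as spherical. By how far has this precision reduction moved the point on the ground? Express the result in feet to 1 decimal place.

The latitude changed by -0.000045° and the longitude by +0.000012°.
N–S: -0.000045° × 111320 m/° = -5.0094 m.
East–west at this latitude: 0.000012° × 111320 × cos 80.6369° ≈ 0.000012 × 18110.7 = 0.217329 m.
Distance: √(5.0094² + 0.217329²) ≈ 5.01411 m.
Converting: 5.01411 m × 3.2808 ft/m ≈ 16.45 ft.

16.5 feet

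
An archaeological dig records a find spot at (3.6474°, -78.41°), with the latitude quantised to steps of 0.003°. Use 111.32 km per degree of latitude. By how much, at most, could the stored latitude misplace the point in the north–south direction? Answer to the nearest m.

167 m

With a 0.003° grid the true value lies within half a step, ±0.003°/2 = ±0.0015°, of the stored one.
So the N–S error is at most 0.0015 × 111320 = 166.98 m.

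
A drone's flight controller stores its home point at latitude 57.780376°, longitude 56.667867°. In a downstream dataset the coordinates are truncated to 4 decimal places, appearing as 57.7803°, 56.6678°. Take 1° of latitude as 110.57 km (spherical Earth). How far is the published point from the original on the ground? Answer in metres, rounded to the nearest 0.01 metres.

9.29 metres

The latitude changed by +0.000076° and the longitude by +0.000067°.
N–S: 0.000076° × 110570 m/° = 8.40332 m.
E–W at 57.7803°: 0.000067° × 110570 × cos 57.7803° = 0.000067 × 110570 × 0.5332 ≈ 3.9498 m.
Hypotenuse of the two orthogonal shifts: √(8.40332² + 3.9498²) = 9.2853 m.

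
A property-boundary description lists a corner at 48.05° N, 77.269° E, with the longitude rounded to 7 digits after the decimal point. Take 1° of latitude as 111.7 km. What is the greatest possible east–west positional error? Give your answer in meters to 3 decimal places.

Rounding to 7 decimal places leaves the longitude within ±5e-08° of the true value.
At latitude 48.05° a degree of longitude spans 111700 m × cos 48.05° = 111700 × 0.6685 ≈ 74669.4 m.
East–west error: 5e-08° × 74669.4 m/° ≈ 0.00373347 m.

0.004 meters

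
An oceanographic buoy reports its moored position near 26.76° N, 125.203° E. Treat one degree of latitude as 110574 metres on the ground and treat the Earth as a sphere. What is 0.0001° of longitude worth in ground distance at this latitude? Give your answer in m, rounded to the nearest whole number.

One degree of longitude here spans 110574 × cos 26.76° = 110574 × 0.8929 ≈ 98731.6 m; 0.0001° of that is 9.87316 m.

10 m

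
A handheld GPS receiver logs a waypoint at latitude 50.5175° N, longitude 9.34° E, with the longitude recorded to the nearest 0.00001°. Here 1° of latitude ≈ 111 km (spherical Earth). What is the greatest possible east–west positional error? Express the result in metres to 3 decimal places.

Rounding to 5 decimal places leaves the longitude within ±5e-06° of the true value.
Parallels shrink by cos φ, so at 50.5175° a degree of longitude is 111000 × 0.6358 ≈ 70578.5 m.
East–west error: 5e-06° × 70578.5 m/° ≈ 0.352893 m.

0.353 metres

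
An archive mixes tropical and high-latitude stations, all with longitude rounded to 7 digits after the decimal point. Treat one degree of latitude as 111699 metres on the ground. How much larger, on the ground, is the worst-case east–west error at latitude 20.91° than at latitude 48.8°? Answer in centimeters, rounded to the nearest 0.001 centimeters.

0.154 centimeters

Rounding to 7 decimal places leaves the longitude within ±5e-08° of the true value.
Error at 20.91° = 5e-08° × 111699 × cos 20.91° ≈ 0.0055849 × 0.9341 = 0.0052171 m.
Error at 48.8° = 5e-08° × 111699 × cos 48.8° ≈ 0.0055849 × 0.6587 = 0.0036787 m.
Difference: 0.0052171 − 0.0036787 = 0.0015384 m.
That is 0.00153839 m = 0.15384 cm.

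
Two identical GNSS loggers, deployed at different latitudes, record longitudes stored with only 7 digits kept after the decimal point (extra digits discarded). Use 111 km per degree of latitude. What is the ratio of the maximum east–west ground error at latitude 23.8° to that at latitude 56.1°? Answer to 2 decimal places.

1.64

Truncating at 7 decimal places can drop up to a full unit in the last place, so the longitude may be off by as much as 1e-07°.
Error at 23.8° = 1e-07° × 111000 × cos 23.8° ≈ 0.0111 × 0.9150 = 0.010156 m.
Error at 56.1° = 1e-07° × 111000 × cos 56.1° ≈ 0.0111 × 0.5577 = 0.006191 m.
The ratio reduces to cos 23.8° / cos 56.1° = 0.9150/0.5577 ≈ 1.6405.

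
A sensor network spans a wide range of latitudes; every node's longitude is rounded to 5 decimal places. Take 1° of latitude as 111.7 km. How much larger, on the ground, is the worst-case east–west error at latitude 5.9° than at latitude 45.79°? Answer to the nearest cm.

Rounding to 5 decimal places leaves the longitude within ±5e-06° of the true value.
At 5.9°: 5e-06° × 111700 × cos 5.9° = 5e-06 × 111700 × 0.9947 ≈ 0.55554 m.
Error at 45.79° = 5e-06° × 111700 × cos 45.79° ≈ 0.5585 × 0.6973 = 0.38944 m.
Difference: 0.55554 − 0.38944 = 0.1661 m.
That is 0.166105 m = 16.61 cm.

17 cm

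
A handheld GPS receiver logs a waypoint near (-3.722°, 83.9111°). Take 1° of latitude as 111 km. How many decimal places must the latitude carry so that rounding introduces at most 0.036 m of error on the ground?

7 decimal places

One degree of latitude covers 111000 m.
Rounding to N decimal places gives at most 0.5 × 10⁻ᴺ degrees of error, i.e. 0.5 × 10⁻ᴺ × 111000 m.
Setting 55500 × 10⁻ᴺ ≤ 0.036 gives 10ᴺ ≥ 1.542e+06, i.e. N ≥ 6.19.
N = 6 would give 0.0555 m (too coarse); N = 7 gives 0.00555 m ≤ 0.036 m.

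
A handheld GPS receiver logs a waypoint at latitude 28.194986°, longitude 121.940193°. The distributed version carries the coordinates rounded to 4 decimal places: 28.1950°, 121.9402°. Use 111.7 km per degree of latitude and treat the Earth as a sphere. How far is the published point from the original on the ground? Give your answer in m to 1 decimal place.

1.7 m

The latitude changed by -0.000014° and the longitude by -0.000007°.
N–S: -0.000014° × 111700 m/° = -1.5638 m.
East–west at this latitude: -0.000007° × 111700 × cos 28.195° ≈ -0.000007 × 98446.2 = -0.689123 m.
Combined displacement = (1.5638² + 0.689123²)^½ ≈ 1.70891 m.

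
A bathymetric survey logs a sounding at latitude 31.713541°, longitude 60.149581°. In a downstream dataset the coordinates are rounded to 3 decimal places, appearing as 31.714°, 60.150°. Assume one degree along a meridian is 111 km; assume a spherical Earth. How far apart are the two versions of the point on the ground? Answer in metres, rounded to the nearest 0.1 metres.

64.5 metres

Δlat = 31.713541 − 31.714 = -0.000459°; Δlon = 60.149581 − 60.150 = -0.000419°.
N–S: -0.000459° × 111000 m/° = -50.949 m.
E–W at 31.714°: -0.000419° × 111000 × cos 31.714° = -0.000419 × 111000 × 0.8507 ≈ -39.5644 m.
Hypotenuse of the two orthogonal shifts: √(50.949² + 39.5644²) = 64.5069 m.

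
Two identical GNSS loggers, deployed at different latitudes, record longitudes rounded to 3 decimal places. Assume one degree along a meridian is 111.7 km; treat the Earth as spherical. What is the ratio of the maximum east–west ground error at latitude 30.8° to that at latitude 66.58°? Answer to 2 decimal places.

2.16

Rounding to 3 decimal places leaves the longitude within ±0.0005° of the true value.
Error at 30.8° = 0.0005° × 111700 × cos 30.8° ≈ 55.85 × 0.8590 = 47.973 m.
Error at 66.58° = 0.0005° × 111700 × cos 66.58° ≈ 55.85 × 0.3975 = 22.199 m.
The ratio reduces to cos 30.8° / cos 66.58° = 0.8590/0.3975 ≈ 2.1611.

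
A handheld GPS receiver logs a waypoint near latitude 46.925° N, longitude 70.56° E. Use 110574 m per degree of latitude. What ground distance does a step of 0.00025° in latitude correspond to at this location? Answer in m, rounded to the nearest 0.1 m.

27.6 m

0.00025° × 110574 m/° = 27.6435 m.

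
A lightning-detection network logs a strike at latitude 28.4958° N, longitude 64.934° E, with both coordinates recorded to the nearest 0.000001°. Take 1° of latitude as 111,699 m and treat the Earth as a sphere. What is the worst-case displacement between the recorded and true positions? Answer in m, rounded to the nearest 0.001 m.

Rounding to 6 decimal places leaves each coordinate within ±5e-07° of the true value.
North–south component: 5e-07° × 111699 = 0.0558495 m.
East–west component at 28.4958°: 5e-07° × 111699 × cos 28.4958° ≈ 5e-07 × 98166.9 ≈ 0.0490834 m.
Combining orthogonally: (0.0558495² + 0.0490834²)^½ ≈ 0.0743529 m.

0.074 m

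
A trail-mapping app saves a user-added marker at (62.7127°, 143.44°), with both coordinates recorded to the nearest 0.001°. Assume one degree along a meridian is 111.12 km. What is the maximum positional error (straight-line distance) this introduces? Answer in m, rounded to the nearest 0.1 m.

Rounding to 3 decimal places leaves each coordinate within ±0.0005° of the true value.
Latitude error → 0.0005 × 111120 = 55.56 m along the meridian.
East–west component at 62.7127°: 0.0005° × 111120 × cos 62.7127° ≈ 0.0005 × 50943.3 ≈ 25.4716 m.
The two errors are perpendicular, so the maximum displacement is √(55.56² + 25.4716²) ≈ 61.1205 m.

61.1 m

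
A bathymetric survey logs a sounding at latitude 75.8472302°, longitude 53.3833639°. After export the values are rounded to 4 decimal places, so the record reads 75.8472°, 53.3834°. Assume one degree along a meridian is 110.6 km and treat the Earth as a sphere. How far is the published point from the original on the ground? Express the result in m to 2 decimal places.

3.48 m

The latitude changed by +0.0000302° and the longitude by -0.0000361°.
N–S: 0.0000302° × 110600 m/° = 3.34012 m.
E–W at 75.8472°: -0.0000361° × 110600 × cos 75.8472° = -0.0000361 × 110600 × 0.2445 ≈ -0.97624 m.
Combined displacement = (3.34012² + 0.97624²)^½ ≈ 3.47986 m.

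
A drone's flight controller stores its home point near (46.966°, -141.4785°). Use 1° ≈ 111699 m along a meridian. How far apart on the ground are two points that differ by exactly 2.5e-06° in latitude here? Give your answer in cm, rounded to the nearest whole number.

28 cm

2.5e-06° × 111699 m/° = 0.279247 m.
That is 0.279247 m = 27.925 cm.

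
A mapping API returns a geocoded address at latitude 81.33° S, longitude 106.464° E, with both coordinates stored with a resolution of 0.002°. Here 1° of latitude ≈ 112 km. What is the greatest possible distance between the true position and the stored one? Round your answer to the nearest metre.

113 metres

With a 0.002° grid the true value lies within half a step, ±0.002°/2 = ±0.001°, of the stored one.
North–south component: 0.001° × 112000 = 112 m.
E–W at 81.33°: 0.001° × 112000 × cos 81.33° = 0.001 × 112000 × 0.1507 ≈ 16.8832 m.
The two errors are perpendicular, so the maximum displacement is √(112² + 16.8832²) ≈ 113.265 m.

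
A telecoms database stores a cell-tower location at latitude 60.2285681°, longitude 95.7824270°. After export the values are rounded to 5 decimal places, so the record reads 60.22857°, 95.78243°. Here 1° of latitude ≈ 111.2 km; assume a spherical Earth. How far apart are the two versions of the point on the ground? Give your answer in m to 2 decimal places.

0.27 m

Δlat = 60.2285681 − 60.22857 = -0.0000019°; Δlon = 95.7824270 − 95.78243 = -0.0000030°.
North–south shift: -0.0000019 × 111200 = -0.21128 m.
E–W at 60.2286°: -0.0000030° × 111200 × cos 60.2286° = -0.0000030 × 111200 × 0.4965 ≈ -0.165646 m.
Hypotenuse of the two orthogonal shifts: √(0.21128² + 0.165646²) = 0.268473 m.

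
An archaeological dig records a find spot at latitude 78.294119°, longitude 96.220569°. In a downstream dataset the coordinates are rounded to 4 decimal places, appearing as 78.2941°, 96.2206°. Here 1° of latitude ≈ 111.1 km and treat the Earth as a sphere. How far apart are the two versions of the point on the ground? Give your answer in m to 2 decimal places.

Δlat = 78.294119 − 78.2941 = +0.000019°; Δlon = 96.220569 − 96.2206 = -0.000031°.
N–S: 0.000019° × 111100 m/° = 2.1109 m.
East–west at this latitude: -0.000031° × 111100 × cos 78.2941° ≈ -0.000031 × 22540.9 = -0.698767 m.
Hypotenuse of the two orthogonal shifts: √(2.1109² + 0.698767²) = 2.22355 m.

2.22 m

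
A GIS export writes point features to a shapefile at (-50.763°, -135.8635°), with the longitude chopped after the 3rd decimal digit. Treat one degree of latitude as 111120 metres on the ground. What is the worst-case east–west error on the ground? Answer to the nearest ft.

231 ft

Truncating at 3 decimal places can drop up to a full unit in the last place, so the longitude may be off by as much as 0.001°.
Parallels shrink by cos φ, so at 50.763° a degree of longitude is 111120 × 0.6325 ≈ 70286.7 m.
So at most 0.001° × 70286.7 ≈ 70.2867 m east–west.
Converting: 70.2867 m × 3.2808 ft/m ≈ 230.6 ft.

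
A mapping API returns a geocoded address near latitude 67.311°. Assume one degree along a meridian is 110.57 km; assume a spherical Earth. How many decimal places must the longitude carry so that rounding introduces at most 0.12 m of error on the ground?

6 decimal places

At 67.311° one degree of longitude covers 110570 × cos 67.311° ≈ 110570 × 0.3857 ≈ 42650 m.
N decimal places → at most half a unit in the last place, 0.5 × 10⁻ᴺ° = 42650/2 × 10⁻ᴺ m.
Setting 21325 × 10⁻ᴺ ≤ 0.12 gives 10ᴺ ≥ 1.777e+05, i.e. N ≥ 5.25.
So 6 decimal places suffice (0.0213 m); 5 would allow up to 0.213 m.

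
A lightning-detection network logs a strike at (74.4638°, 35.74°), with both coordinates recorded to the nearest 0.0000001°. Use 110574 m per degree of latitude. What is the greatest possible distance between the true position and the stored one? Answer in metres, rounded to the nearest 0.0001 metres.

Rounding to 7 decimal places leaves each coordinate within ±5e-08° of the true value.
N–S: 5e-08° × 110574 m/° = 0.0055287 m.
Longitude error → 5e-08 × 110574 × cos 74.4638° = 5e-08 × 110574 × 0.2678 ≈ 0.00148085 m.
Combining orthogonally: (0.0055287² + 0.00148085²)^½ ≈ 0.00572359 m.

0.0057 metres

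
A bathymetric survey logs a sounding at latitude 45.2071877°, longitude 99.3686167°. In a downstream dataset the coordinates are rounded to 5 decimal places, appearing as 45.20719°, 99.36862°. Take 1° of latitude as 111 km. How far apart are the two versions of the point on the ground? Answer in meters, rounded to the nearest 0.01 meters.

Δlat = 45.2071877 − 45.20719 = -0.0000023°; Δlon = 99.3686167 − 99.36862 = -0.0000033°.
North–south shift: -0.0000023 × 111000 = -0.2553 m.
East–west at this latitude: -0.0000033° × 111000 × cos 45.2072° ≈ -0.0000033 × 78204.5 = -0.258075 m.
Combined displacement = (0.2553² + 0.258075²)^½ ≈ 0.363016 m.

0.36 meters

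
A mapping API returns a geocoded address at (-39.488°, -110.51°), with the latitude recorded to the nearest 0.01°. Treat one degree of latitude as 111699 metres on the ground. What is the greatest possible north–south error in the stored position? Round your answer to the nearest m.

558 m

Rounding to 2 decimal places leaves the latitude within ±0.005° of the true value.
Along the meridian that is 0.005° × 111699 m/° = 558.495 m.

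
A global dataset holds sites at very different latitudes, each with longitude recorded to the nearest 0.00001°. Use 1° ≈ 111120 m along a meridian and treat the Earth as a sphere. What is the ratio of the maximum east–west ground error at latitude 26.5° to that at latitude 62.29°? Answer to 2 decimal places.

1.92

Rounding to 5 decimal places leaves the longitude within ±5e-06° of the true value.
At 26.5°: 5e-06° × 111120 × cos 26.5° = 5e-06 × 111120 × 0.8949 ≈ 0.49723 m.
At 62.29°: 5e-06° × 111120 × cos 62.29° = 5e-06 × 111120 × 0.4650 ≈ 0.25835 m.
The ratio reduces to cos 26.5° / cos 62.29° = 0.8949/0.4650 ≈ 1.9246.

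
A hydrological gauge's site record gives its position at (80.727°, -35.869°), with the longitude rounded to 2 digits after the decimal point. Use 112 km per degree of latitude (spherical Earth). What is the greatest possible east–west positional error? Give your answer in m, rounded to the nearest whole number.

90 m

Rounding to 2 decimal places leaves the longitude within ±0.005° of the true value.
Parallels shrink by cos φ, so at 80.727° a degree of longitude is 112000 × 0.1611 ≈ 18047.5 m.
So at most 0.005° × 18047.5 ≈ 90.2377 m east–west.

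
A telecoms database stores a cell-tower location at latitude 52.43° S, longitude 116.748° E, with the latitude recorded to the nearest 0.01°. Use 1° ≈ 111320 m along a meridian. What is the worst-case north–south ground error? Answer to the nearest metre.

557 metres

Rounding to 2 decimal places leaves the latitude within ±0.005° of the true value.
Along the meridian that is 0.005° × 111320 m/° = 556.6 m.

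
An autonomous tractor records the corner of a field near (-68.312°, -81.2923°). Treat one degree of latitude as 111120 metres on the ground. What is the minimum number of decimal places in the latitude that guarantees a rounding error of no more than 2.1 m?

One degree of latitude covers 111120 m.
With N decimal places the half-ulp bound is 0.5·10⁻ᴺ°, or 0.5·10⁻ᴺ × 111120 m on the ground.
Setting 55560 × 10⁻ᴺ ≤ 2.1 gives 10ᴺ ≥ 2.646e+04, i.e. N ≥ 4.42.
At 4 places the error can reach 5.56 m, but 5 places keeps it to 0.556 m.

5 decimal places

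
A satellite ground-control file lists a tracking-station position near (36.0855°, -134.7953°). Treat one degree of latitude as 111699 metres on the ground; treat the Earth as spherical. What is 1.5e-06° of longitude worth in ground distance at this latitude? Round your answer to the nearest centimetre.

14 centimetres

One degree of longitude here spans 111699 × cos 36.0855° = 111699 × 0.8081 ≈ 90268.3 m; 1.5e-06° of that is 0.135402 m.
That is 0.135402 m = 13.54 cm.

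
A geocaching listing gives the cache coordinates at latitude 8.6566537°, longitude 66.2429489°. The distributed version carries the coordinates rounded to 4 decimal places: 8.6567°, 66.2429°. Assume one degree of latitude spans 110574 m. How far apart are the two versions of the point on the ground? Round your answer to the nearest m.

Δlat = 8.6566537 − 8.6567 = -0.0000463°; Δlon = 66.2429489 − 66.2429 = +0.0000489°.
North–south shift: -0.0000463 × 110574 = -5.11958 m.
E–W at 8.6567°: 0.0000489° × 110574 × cos 8.6567° = 0.0000489 × 110574 × 0.9886 ≈ 5.34547 m.
Distance: √(5.11958² + 5.34547²) ≈ 7.40163 m.

7 m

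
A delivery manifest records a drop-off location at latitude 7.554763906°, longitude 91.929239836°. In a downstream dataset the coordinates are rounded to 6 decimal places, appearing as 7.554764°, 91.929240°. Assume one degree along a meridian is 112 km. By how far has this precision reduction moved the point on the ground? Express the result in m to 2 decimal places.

0.02 m

The latitude changed by -0.000000094° and the longitude by -0.000000164°.
N–S: -0.000000094° × 112000 m/° = -0.010528 m.
East–west at this latitude: -0.000000164° × 112000 × cos 7.55476° ≈ -0.000000164 × 111028 = -0.0182086 m.
Combined displacement = (0.010528² + 0.0182086²)^½ ≈ 0.0210331 m.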